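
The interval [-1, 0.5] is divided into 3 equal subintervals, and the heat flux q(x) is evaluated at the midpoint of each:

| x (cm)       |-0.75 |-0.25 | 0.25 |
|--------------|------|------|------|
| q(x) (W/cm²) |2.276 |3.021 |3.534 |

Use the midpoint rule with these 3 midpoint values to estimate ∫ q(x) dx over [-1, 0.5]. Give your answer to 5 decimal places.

h = 0.5, n = 3.
h·[y(m₁) + y(m₂) + y(m₃)] = 0.5·(8.831) = 4.41550.

4.41550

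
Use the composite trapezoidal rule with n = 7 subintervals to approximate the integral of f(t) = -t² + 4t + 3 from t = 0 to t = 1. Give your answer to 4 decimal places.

h = (1 − 0)/7 = 0.142857.
Nodes t₀,…,t₇ = 0, 0.142857, 0.285714, 0.428571, 0.571429, 0.714286, 0.857143, 1.
f(t) = -t² + 4t + 3: f₀=3, f₁=3.551020, f₂=4.061224, f₃=4.530612, f₄=4.959184, f₅=5.346939, f₆=5.693878, f₇=6.
(h/2)·[f₀ + 2f₁ + 2f₂ + 2f₃ + 2f₄ + 2f₅ + 2f₆ + f₇] = 0.071429·(65.285714) = 4.6633.

4.6633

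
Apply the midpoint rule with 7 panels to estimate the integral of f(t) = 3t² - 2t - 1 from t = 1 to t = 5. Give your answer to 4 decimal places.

95.6735

h = (5 − 1)/7 = 0.571429.
Midpoints m₁,…,m₇ = 1.285714, 1.857143, 2.428571, 3, 3.571429, 4.142857, 4.714286.
f(m₁)=1.387755, f(m₂)=5.632653, f(m₃)=11.836735, f(m₄)=20, f(m₅)=30.122449, f(m₆)=42.204082, f(m₇)=56.244898.
h·[f(m₁) + f(m₂) + f(m₃) + f(m₄) + f(m₅) + f(m₆) + f(m₇)] = 0.571429·(167.428571) = 95.6735.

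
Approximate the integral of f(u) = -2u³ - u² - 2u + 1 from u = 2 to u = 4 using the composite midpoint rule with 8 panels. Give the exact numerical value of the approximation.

h = (4 − 2)/8 = 0.25.
Midpoints m₁,…,m₈ = 2.125, 2.375, 2.625, 2.875, 3.125, 3.375, 3.625, 3.875.
f(m₁)=-26.95703125, f(m₂)=-36.18359375, f(m₃)=-47.31640625, f(m₄)=-60.54296875, f(m₅)=-76.05078125, f(m₆)=-94.02734375, f(m₇)=-114.66015625, f(m₈)=-138.13671875.
h·[f(m₁) + f(m₂) + f(m₃) + f(m₄) + f(m₅) + f(m₆) + f(m₇) + f(m₈)] = 0.25·(-593.875) = -148.46875.

-148.46875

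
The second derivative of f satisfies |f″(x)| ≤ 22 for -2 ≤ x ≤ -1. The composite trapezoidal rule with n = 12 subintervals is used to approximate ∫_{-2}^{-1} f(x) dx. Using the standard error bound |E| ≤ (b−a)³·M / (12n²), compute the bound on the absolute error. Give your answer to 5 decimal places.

0.01273

|E| ≤ (1)³·22 / (12·12²) = 22/1728 = 0.01273.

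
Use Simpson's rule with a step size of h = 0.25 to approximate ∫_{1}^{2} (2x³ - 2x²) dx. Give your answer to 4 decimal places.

2.8333

h = (2 − 1)/4 = 0.25.
Nodes x₀,…,x₄ = 1, 1.25, 1.5, 1.75, 2.
f(x) = 2x³ - 2x²: f₀=0, f₁=0.78125, f₂=2.25, f₃=4.59375, f₄=8.
(h/3)·[f₀ + 4f₁ + 2f₂ + 4f₃ + f₄] = 0.083333·(34) = 2.8333.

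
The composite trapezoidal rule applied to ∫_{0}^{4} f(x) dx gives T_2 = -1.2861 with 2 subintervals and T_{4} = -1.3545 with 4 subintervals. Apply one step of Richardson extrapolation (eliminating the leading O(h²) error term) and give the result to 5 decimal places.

-1.37730

R = (4·T_{4} − T_2) / 3 = (4·(-1.3545) − (-1.2861))/3 = (-4.1319)/3 = -1.37730.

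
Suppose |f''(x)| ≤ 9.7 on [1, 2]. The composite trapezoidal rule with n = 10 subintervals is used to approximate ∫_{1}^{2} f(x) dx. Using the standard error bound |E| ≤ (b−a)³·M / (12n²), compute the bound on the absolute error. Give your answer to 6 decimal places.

|E| ≤ (1)³·9.7 / (12·10²) = 9.7/1200 = 0.008083.

0.008083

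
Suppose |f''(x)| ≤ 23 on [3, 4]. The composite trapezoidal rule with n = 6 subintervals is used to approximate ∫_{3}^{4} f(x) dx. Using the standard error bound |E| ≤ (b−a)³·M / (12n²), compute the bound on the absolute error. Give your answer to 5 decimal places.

|E| ≤ (1)³·23 / (12·6²) = 23/432 = 0.05324.

0.05324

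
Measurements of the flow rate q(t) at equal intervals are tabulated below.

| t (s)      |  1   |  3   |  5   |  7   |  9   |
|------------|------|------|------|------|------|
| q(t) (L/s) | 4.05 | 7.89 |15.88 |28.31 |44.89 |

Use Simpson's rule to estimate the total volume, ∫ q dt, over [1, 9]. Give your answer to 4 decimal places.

h = 2, n = 4.
(h/3)·[y₀ + 4y₁ + 2y₂ + 4y₃ + y₄] = 0.666667·(225.50) = 150.3333.

150.3333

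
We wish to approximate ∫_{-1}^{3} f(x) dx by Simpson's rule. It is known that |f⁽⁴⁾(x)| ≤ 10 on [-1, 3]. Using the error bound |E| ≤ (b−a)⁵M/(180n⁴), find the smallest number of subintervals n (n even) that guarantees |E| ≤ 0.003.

12

Need 10240/(180n⁴) ≤ 0.003.
n⁴ ≥ 10240/(180·0.003) = 18963 ⇒ n ≥ 11.7348, so the smallest even n is 12. (n must be even for Simpson's rule.)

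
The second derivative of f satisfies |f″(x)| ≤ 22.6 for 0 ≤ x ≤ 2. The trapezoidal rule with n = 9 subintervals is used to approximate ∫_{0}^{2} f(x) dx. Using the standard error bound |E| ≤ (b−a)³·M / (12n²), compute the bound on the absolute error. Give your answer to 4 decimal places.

0.1860

|E| ≤ (2)³·22.6 / (12·9²) = 180.8/972 = 0.1860.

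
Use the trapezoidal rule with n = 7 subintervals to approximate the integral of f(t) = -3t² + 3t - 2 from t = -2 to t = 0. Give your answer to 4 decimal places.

h = (0 − (-2))/7 = 0.285714.
Nodes t₀,…,t₇ = -2, -1.714286, -1.428571, -1.142857, -0.857143, -0.571429, -0.285714, 0.
f(t) = -3t² + 3t - 2: f₀=-20, f₁=-15.959184, f₂=-12.408163, f₃=-9.346939, f₄=-6.775510, f₅=-4.693878, f₆=-3.102041, f₇=-2.
(h/2)·[f₀ + 2f₁ + 2f₂ + 2f₃ + 2f₄ + 2f₅ + 2f₆ + f₇] = 0.142857·(-126.571429) = -18.0816.

-18.0816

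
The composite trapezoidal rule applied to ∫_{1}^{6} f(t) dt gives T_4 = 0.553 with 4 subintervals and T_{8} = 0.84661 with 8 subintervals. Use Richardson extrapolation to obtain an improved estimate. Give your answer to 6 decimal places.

R = (4·T_{8} − T_4) / 3 = (4·0.84661 − 0.553)/3 = (2.83344)/3 = 0.944480.

0.944480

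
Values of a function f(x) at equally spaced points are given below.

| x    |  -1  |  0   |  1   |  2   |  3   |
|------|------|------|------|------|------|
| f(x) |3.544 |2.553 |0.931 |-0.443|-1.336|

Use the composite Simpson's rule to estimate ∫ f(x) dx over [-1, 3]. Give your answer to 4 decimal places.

4.1700

h = 1, n = 4.
(h/3)·[y₀ + 4y₁ + 2y₂ + 4y₃ + y₄] = 0.333333·(12.510) = 4.1700.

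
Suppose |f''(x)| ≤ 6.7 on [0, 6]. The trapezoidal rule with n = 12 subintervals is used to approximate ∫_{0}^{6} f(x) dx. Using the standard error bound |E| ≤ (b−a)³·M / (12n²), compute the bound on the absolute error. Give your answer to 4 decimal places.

0.8375

|E| ≤ (6)³·6.7 / (12·12²) = 1447.2/1728 = 0.8375.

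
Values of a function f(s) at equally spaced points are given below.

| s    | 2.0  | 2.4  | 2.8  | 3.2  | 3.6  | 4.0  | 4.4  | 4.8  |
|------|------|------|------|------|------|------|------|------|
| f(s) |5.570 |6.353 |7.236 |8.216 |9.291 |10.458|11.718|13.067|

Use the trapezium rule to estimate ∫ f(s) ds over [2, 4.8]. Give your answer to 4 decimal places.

25.0362

h = 0.4, n = 7.
(h/2)·[y₀ + 2y₁ + 2y₂ + 2y₃ + 2y₄ + 2y₅ + 2y₆ + y₇] = 0.2·(125.181) = 25.0362.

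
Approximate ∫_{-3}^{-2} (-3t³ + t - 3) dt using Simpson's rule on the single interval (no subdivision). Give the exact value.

S = (b−a)/6 · [f(-3) + 4f(-2.5) + f(-2)] = 0.166667·[75 + 4·41.375 + 19] = 43.25.

43.25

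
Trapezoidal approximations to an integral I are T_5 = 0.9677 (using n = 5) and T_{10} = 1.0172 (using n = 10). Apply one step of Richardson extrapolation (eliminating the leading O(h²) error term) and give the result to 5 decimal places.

R = (4·T_{10} − T_5) / 3 = (4·1.0172 − 0.9677)/3 = (3.1011)/3 = 1.03370.

1.03370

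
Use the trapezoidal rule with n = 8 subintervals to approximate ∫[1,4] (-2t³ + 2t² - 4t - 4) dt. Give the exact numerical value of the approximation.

h = (4 − 1)/8 = 0.375.
Nodes t₀,…,t₈ = 1, 1.375, 1.75, 2.125, 2.5, 2.875, 3.25, 3.625, 4.
f(t) = -2t³ + 2t² - 4t - 4: f₀=-8, f₁=-10.91796875, f₂=-15.59375, f₃=-22.66015625, f₄=-32.75, f₅=-46.49609375, f₆=-64.53125, f₇=-87.48828125, f₈=-116.
(h/2)·[f₀ + 2f₁ + 2f₂ + 2f₃ + 2f₄ + 2f₅ + 2f₆ + 2f₇ + f₈] = 0.1875·(-684.875) = -128.4140625.

-128.4140625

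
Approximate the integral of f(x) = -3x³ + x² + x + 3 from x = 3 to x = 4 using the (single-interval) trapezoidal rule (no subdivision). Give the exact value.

-117.5

T = (b−a)/2 · [f(3) + f(4)] = 0.5·[(-66) + (-169)] = -117.5.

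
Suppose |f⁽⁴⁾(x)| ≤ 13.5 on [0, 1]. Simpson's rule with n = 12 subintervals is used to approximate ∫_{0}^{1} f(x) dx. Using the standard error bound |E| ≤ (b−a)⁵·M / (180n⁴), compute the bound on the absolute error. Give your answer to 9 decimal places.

0.000003617

|E| ≤ (1)⁵·13.5 / (180·12⁴) = 13.5/3732480 = 0.000003617.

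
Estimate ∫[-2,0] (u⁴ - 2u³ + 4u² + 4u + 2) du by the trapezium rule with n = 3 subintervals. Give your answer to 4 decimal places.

h = (0 − (-2))/3 = 0.666667.
Nodes u₀,…,u₃ = -2, -1.333333, -0.666667, 0.
f(u) = u⁴ - 2u³ + 4u² + 4u + 2: f₀=42, f₁=11.679012, f₂=1.901235, f₃=2.
(h/2)·[f₀ + 2f₁ + 2f₂ + f₃] = 0.333333·(71.160494) = 23.7202.

23.7202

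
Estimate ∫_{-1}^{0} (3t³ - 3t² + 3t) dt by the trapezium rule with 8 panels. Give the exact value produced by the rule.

-3.26953125

h = (0 − (-1))/8 = 0.125.
Nodes t₀,…,t₈ = -1, -0.875, -0.75, -0.625, -0.5, -0.375, -0.25, -0.125, 0.
f(t) = 3t³ - 3t² + 3t: f₀=-9, f₁=-6.931640625, f₂=-5.203125, f₃=-3.779296875, f₄=-2.625, f₅=-1.705078125, f₆=-0.984375, f₇=-0.427734375, f₈=0.
(h/2)·[f₀ + 2f₁ + 2f₂ + 2f₃ + 2f₄ + 2f₅ + 2f₆ + 2f₇ + f₈] = 0.0625·(-52.3125) = -3.26953125.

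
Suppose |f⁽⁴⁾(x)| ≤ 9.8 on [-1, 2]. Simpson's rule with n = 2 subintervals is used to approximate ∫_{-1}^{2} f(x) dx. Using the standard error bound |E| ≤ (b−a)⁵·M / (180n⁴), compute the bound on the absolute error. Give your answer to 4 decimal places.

|E| ≤ (3)⁵·9.8 / (180·2⁴) = 2381.4/2880 = 0.8269.

0.8269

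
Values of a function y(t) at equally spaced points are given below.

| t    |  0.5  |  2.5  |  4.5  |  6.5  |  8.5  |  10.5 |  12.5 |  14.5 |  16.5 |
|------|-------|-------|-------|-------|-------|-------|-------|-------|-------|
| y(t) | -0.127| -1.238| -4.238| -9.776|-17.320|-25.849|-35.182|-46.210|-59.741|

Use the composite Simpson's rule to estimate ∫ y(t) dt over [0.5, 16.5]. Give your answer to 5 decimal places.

h = 2, n = 8.
(h/3)·[y₀ + 4y₁ + 2y₂ + 4y₃ + 2y₄ + 4y₅ + 2y₆ + 4y₇ + y₈] = 0.666667·(-505.640) = -337.09333.

-337.09333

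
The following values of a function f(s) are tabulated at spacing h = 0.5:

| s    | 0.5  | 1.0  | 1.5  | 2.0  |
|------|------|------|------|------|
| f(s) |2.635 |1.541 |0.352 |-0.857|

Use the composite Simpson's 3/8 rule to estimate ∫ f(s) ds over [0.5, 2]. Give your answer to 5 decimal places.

h = 0.5, n = 3.
(3h/8)·[y₀ + 3y₁ + 3y₂ + y₃] = 0.1875·(7.457) = 1.39819.

1.39819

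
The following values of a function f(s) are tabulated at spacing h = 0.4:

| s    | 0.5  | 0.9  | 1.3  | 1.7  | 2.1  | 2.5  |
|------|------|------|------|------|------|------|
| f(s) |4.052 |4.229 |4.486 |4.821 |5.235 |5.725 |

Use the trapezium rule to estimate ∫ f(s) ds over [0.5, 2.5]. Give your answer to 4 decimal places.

9.4638

h = 0.4, n = 5.
(h/2)·[y₀ + 2y₁ + 2y₂ + 2y₃ + 2y₄ + y₅] = 0.2·(47.319) = 9.4638.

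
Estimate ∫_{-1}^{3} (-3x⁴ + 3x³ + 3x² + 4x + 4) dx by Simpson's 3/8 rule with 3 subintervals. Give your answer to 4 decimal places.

-37.7778

h = (3 − (-1))/3 = 1.333333.
Nodes x₀,…,x₃ = -1, 0.333333, 1.666667, 3.
f(x) = -3x⁴ + 3x³ + 3x² + 4x + 4: f₀=-3, f₁=5.740741, f₂=9.740741, f₃=-119.
(3h/8)·[f₀ + 3f₁ + 3f₂ + f₃] = 0.5·(-75.555556) = -37.7778.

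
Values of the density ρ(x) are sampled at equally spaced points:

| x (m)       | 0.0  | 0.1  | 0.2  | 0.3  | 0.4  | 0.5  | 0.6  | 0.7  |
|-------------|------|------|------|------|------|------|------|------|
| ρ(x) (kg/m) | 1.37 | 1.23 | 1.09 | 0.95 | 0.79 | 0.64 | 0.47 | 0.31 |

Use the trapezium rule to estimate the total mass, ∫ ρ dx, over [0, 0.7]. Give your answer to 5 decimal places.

h = 0.1, n = 7.
(h/2)·[y₀ + 2y₁ + 2y₂ + 2y₃ + 2y₄ + 2y₅ + 2y₆ + y₇] = 0.05·(12.02) = 0.60100.

0.60100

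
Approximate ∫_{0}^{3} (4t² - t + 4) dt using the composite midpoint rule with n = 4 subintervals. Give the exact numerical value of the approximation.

42.9375

h = (3 − 0)/4 = 0.75.
Midpoints m₁,…,m₄ = 0.375, 1.125, 1.875, 2.625.
f(m₁)=4.1875, f(m₂)=7.9375, f(m₃)=16.1875, f(m₄)=28.9375.
h·[f(m₁) + f(m₂) + f(m₃) + f(m₄)] = 0.75·(57.25) = 42.9375.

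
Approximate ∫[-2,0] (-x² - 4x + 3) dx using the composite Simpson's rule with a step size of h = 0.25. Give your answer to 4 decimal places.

11.3333

h = (0 − (-2))/8 = 0.25.
Nodes x₀,…,x₈ = -2, -1.75, -1.5, -1.25, -1, -0.75, -0.5, -0.25, 0.
f(x) = -x² - 4x + 3: f₀=7, f₁=6.9375, f₂=6.75, f₃=6.4375, f₄=6, f₅=5.4375, f₆=4.75, f₇=3.9375, f₈=3.
(h/3)·[f₀ + 4f₁ + 2f₂ + 4f₃ + 2f₄ + 4f₅ + 2f₆ + 4f₇ + f₈] = 0.083333·(136) = 11.3333.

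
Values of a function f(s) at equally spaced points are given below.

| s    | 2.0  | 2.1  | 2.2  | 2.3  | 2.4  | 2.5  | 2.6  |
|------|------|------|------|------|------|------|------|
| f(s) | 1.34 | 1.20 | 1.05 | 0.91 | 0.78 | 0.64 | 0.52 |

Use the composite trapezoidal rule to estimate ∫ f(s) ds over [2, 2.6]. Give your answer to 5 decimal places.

h = 0.1, n = 6.
(h/2)·[y₀ + 2y₁ + 2y₂ + 2y₃ + 2y₄ + 2y₅ + y₆] = 0.05·(11.02) = 0.55100.

0.55100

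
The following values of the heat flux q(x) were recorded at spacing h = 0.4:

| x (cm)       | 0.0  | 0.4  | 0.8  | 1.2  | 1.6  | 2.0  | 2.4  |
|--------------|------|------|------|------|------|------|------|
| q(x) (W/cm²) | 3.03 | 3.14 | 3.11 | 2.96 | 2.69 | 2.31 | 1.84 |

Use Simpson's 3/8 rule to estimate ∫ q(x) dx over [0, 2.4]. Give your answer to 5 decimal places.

6.68100

h = 0.4, n = 6.
(3h/8)·[y₀ + 3y₁ + 3y₂ + 2y₃ + 3y₄ + 3y₅ + y₆] = 0.15·(44.54) = 6.68100.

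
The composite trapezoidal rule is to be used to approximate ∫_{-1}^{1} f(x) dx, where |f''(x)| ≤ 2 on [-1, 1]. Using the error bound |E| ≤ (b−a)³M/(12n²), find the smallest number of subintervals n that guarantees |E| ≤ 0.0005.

Need 16/(12n²) ≤ 0.0005.
n² ≥ 16/(12·0.0005) = 2666.67 ⇒ n ≥ 51.6398, so the smallest n is 52.

52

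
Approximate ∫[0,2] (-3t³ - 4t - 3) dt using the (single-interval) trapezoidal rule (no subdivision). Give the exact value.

-38

T = (b−a)/2 · [f(0) + f(2)] = 1·[(-3) + (-35)] = -38.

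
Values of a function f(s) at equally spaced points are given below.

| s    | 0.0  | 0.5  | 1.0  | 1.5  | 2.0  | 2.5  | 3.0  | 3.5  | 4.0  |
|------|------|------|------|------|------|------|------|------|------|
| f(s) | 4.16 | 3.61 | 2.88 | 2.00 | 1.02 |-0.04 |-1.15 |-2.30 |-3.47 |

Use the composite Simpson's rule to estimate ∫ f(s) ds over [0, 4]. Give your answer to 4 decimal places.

h = 0.5, n = 8.
(h/3)·[y₀ + 4y₁ + 2y₂ + 4y₃ + 2y₄ + 4y₅ + 2y₆ + 4y₇ + y₈] = 0.166667·(19.27) = 3.2117.

3.2117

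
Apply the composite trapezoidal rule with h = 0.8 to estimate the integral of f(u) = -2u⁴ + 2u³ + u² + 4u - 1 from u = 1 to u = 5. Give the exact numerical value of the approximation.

-896.95744

h = (5 − 1)/5 = 0.8.
Nodes u₀,…,u₅ = 1, 1.8, 2.6, 3.4, 4.2, 5.
f(u) = -2u⁴ + 2u³ + u² + 4u - 1: f₀=4, f₁=0.1088, f₂=-40.0832, f₃=-164.4992, f₄=-440.7232, f₅=-956.
(h/2)·[f₀ + 2f₁ + 2f₂ + 2f₃ + 2f₄ + f₅] = 0.4·(-2242.3936) = -896.95744.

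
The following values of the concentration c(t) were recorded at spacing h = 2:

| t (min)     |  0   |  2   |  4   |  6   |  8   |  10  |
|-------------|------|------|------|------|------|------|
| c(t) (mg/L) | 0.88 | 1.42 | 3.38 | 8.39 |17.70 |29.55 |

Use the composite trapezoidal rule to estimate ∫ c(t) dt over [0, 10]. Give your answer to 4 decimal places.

92.2100

h = 2, n = 5.
(h/2)·[y₀ + 2y₁ + 2y₂ + 2y₃ + 2y₄ + y₅] = 1·(92.21) = 92.2100.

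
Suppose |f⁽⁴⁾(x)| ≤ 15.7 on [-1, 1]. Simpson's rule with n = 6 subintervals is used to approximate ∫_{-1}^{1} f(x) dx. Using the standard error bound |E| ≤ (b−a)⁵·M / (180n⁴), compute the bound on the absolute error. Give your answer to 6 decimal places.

|E| ≤ (2)⁵·15.7 / (180·6⁴) = 502.4/233280 = 0.002154.

0.002154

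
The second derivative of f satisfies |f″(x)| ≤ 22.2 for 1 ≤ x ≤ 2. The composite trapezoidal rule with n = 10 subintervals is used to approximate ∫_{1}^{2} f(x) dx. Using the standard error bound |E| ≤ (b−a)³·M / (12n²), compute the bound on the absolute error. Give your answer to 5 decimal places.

0.01850

|E| ≤ (1)³·22.2 / (12·10²) = 22.2/1200 = 0.01850.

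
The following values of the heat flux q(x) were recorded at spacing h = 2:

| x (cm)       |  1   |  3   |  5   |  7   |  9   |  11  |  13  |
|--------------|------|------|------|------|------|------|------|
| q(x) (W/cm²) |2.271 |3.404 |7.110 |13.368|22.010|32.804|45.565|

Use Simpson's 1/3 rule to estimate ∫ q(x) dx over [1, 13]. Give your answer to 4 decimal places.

h = 2, n = 6.
(h/3)·[y₀ + 4y₁ + 2y₂ + 4y₃ + 2y₄ + 4y₅ + y₆] = 0.666667·(304.380) = 202.9200.

202.9200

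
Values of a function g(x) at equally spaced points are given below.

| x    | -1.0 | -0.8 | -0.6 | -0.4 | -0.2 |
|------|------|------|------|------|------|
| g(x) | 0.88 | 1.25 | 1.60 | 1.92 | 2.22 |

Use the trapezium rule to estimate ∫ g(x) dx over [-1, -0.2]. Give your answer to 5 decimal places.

1.26400

h = 0.2, n = 4.
(h/2)·[y₀ + 2y₁ + 2y₂ + 2y₃ + y₄] = 0.1·(12.64) = 1.26400.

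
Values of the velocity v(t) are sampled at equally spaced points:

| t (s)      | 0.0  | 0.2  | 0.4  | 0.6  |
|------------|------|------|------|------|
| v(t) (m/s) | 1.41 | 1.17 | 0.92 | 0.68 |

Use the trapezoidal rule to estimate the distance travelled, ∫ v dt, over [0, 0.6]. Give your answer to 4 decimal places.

h = 0.2, n = 3.
(h/2)·[y₀ + 2y₁ + 2y₂ + y₃] = 0.1·(6.27) = 0.6270.

0.6270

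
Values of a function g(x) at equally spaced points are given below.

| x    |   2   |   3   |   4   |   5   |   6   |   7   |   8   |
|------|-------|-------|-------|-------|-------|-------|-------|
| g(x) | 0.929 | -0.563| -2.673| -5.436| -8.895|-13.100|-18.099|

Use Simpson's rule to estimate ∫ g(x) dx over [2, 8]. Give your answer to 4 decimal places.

-38.9007

h = 1, n = 6.
(h/3)·[y₀ + 4y₁ + 2y₂ + 4y₃ + 2y₄ + 4y₅ + y₆] = 0.333333·(-116.702) = -38.9007.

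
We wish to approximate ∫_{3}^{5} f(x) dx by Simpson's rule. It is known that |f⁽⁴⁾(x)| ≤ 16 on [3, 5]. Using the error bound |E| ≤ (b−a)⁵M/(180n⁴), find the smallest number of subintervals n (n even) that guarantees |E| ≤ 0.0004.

10

Need 512/(180n⁴) ≤ 0.0004.
n⁴ ≥ 512/(180·0.0004) = 7111.11 ⇒ n ≥ 9.1830, so the smallest even n is 10. (n must be even for Simpson's rule.)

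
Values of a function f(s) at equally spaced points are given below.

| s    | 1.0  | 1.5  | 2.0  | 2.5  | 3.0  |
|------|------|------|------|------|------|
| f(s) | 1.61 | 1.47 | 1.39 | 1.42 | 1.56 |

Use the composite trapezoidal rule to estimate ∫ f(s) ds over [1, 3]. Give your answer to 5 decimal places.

2.93250

h = 0.5, n = 4.
(h/2)·[y₀ + 2y₁ + 2y₂ + 2y₃ + y₄] = 0.25·(11.73) = 2.93250.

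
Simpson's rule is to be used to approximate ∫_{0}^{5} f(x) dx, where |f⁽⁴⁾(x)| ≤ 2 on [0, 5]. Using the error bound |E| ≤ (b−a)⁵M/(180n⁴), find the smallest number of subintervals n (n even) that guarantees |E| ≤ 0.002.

Need 6250/(180n⁴) ≤ 0.002.
n⁴ ≥ 6250/(180·0.002) = 17361.1 ⇒ n ≥ 11.4787, so the smallest even n is 12. (n must be even for Simpson's rule.)

12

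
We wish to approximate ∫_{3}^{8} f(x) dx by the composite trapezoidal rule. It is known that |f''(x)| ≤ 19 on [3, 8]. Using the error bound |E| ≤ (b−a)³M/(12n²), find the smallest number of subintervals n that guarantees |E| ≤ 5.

Need 2375/(12n²) ≤ 5.
n² ≥ 2375/(12·5) = 39.5833 ⇒ n ≥ 6.2915, so the smallest n is 7.

7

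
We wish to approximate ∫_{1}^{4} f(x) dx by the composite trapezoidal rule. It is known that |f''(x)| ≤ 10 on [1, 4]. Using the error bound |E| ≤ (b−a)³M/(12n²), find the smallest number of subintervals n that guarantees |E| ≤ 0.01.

Need 270/(12n²) ≤ 0.01.
n² ≥ 270/(12·0.01) = 2250 ⇒ n ≥ 47.4342, so the smallest n is 48.

48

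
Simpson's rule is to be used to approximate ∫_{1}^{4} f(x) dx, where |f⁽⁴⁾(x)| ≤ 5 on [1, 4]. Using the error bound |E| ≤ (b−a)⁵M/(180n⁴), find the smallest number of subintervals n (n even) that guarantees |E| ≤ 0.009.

Need 1215/(180n⁴) ≤ 0.009.
n⁴ ≥ 1215/(180·0.009) = 750 ⇒ n ≥ 5.2332, so the smallest even n is 6. (n must be even for Simpson's rule.)

6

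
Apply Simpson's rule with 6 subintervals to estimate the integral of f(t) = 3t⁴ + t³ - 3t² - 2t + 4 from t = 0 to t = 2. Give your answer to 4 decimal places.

19.2099

h = (2 − 0)/6 = 0.333333.
Nodes t₀,…,t₆ = 0, 0.333333, 0.666667, 1, 1.333333, 1.666667, 2.
f(t) = 3t⁴ + t³ - 3t² - 2t + 4: f₀=4, f₁=3.074074, f₂=2.222222, f₃=3, f₄=7.851852, f₅=20.111111, f₆=44.
(h/3)·[f₀ + 4f₁ + 2f₂ + 4f₃ + 2f₄ + 4f₅ + f₆] = 0.111111·(172.888889) = 19.2099.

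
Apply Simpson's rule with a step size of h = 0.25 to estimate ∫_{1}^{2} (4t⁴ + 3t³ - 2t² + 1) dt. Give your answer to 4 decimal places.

32.3854

h = (2 − 1)/4 = 0.25.
Nodes t₀,…,t₄ = 1, 1.25, 1.5, 1.75, 2.
f(t) = 4t⁴ + 3t³ - 2t² + 1: f₀=6, f₁=13.5, f₂=26.875, f₃=48.46875, f₄=81.
(h/3)·[f₀ + 4f₁ + 2f₂ + 4f₃ + f₄] = 0.083333·(388.625) = 32.3854.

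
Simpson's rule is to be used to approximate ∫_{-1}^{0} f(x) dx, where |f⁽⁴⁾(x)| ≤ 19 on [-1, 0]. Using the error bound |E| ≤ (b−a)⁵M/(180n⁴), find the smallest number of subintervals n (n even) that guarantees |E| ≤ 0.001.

4

Need 19/(180n⁴) ≤ 0.001.
n⁴ ≥ 19/(180·0.001) = 105.556 ⇒ n ≥ 3.2053, so the smallest even n is 4. (n must be even for Simpson's rule.)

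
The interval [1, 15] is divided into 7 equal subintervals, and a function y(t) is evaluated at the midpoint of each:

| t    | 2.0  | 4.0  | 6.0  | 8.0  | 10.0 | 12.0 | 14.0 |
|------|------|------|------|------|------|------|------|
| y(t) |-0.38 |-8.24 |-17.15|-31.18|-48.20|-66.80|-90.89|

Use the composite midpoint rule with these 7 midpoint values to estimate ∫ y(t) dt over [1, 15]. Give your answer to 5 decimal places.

h = 2, n = 7.
h·[y(m₁) + y(m₂) + y(m₃) + y(m₄) + y(m₅) + y(m₆) + y(m₇)] = 2·(-262.84) = -525.68000.

-525.68000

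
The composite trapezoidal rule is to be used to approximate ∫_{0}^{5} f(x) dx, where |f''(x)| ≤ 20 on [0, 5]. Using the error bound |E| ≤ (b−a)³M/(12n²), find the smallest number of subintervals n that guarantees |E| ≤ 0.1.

46

Need 2500/(12n²) ≤ 0.1.
n² ≥ 2500/(12·0.1) = 2083.33 ⇒ n ≥ 45.6435, so the smallest n is 46.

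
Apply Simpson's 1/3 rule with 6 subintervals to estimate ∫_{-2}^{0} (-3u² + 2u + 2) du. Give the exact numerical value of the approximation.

-8

h = (0 − (-2))/6 = 0.333333.
Nodes u₀,…,u₆ = -2, -1.666667, -1.333333, -1, -0.666667, -0.333333, 0.
f(u) = -3u² + 2u + 2: f₀=-14, f₁=-9.666667, f₂=-6, f₃=-3, f₄=-0.666667, f₅=1, f₆=2.
(h/3)·[f₀ + 4f₁ + 2f₂ + 4f₃ + 2f₄ + 4f₅ + f₆] = 0.111111·(-72) = -8.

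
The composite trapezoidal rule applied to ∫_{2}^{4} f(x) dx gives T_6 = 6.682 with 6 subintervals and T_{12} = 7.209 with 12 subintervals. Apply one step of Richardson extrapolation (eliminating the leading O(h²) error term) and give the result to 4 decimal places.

7.3847

R = (4·T_{12} − T_6) / 3 = (4·7.209 − 6.682)/3 = (22.154)/3 = 7.3847.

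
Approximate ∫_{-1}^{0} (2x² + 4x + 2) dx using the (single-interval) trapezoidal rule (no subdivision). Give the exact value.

T = (b−a)/2 · [f(-1) + f(0)] = 0.5·[0 + 2] = 1.

1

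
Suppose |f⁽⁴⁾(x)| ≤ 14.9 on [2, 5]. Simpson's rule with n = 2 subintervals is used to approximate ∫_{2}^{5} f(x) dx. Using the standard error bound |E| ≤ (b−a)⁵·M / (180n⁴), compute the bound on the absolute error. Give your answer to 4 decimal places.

|E| ≤ (3)⁵·14.9 / (180·2⁴) = 3620.7/2880 = 1.2572.

1.2572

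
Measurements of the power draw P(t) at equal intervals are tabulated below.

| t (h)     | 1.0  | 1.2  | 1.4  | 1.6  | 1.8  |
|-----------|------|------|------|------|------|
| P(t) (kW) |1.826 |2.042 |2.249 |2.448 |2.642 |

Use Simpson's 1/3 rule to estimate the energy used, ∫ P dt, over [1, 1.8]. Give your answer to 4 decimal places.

h = 0.2, n = 4.
(h/3)·[y₀ + 4y₁ + 2y₂ + 4y₃ + y₄] = 0.066667·(26.926) = 1.7951.

1.7951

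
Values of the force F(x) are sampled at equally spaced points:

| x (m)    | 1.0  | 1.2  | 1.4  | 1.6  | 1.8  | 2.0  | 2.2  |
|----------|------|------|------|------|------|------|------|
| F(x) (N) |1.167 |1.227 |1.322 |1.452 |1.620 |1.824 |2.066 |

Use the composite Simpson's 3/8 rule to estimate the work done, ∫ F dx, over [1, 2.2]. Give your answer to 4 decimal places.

1.8087

h = 0.2, n = 6.
(3h/8)·[y₀ + 3y₁ + 3y₂ + 2y₃ + 3y₄ + 3y₅ + y₆] = 0.075·(24.116) = 1.8087.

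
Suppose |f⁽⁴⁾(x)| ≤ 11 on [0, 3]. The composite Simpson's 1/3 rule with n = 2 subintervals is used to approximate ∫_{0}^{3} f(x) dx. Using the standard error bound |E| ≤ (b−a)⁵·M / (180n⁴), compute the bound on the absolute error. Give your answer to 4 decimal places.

0.9281

|E| ≤ (3)⁵·11 / (180·2⁴) = 2673/2880 = 0.9281.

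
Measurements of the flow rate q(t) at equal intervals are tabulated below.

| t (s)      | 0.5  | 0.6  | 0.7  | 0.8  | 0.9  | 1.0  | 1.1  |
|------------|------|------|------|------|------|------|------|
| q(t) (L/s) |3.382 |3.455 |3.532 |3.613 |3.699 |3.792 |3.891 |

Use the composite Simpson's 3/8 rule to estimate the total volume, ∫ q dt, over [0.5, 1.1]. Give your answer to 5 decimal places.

2.17249

h = 0.1, n = 6.
(3h/8)·[y₀ + 3y₁ + 3y₂ + 2y₃ + 3y₄ + 3y₅ + y₆] = 0.0375·(57.933) = 2.17249.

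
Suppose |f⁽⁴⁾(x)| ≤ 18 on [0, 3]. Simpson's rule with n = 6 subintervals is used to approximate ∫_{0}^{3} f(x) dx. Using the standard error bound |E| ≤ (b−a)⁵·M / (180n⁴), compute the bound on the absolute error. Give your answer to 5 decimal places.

0.01875

|E| ≤ (3)⁵·18 / (180·6⁴) = 4374/233280 = 0.01875.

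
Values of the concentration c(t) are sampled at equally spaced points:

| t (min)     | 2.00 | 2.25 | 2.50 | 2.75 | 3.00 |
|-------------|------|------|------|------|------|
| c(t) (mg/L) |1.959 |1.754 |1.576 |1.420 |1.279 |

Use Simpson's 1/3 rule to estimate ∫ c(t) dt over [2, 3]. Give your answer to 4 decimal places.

h = 0.25, n = 4.
(h/3)·[y₀ + 4y₁ + 2y₂ + 4y₃ + y₄] = 0.083333·(19.086) = 1.5905.

1.5905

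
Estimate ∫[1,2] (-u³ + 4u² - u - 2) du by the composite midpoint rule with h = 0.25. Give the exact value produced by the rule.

2.0859375

h = (2 − 1)/4 = 0.25.
Midpoints m₁,…,m₄ = 1.125, 1.375, 1.625, 1.875.
f(m₁)=0.513671875, f(m₂)=1.587890625, f(m₃)=2.646484375, f(m₄)=3.595703125.
h·[f(m₁) + f(m₂) + f(m₃) + f(m₄)] = 0.25·(8.34375) = 2.0859375.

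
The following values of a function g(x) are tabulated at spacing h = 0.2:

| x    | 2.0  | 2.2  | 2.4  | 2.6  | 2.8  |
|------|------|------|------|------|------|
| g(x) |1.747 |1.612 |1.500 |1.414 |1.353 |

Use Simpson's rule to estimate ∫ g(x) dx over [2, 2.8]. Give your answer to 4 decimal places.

h = 0.2, n = 4.
(h/3)·[y₀ + 4y₁ + 2y₂ + 4y₃ + y₄] = 0.066667·(18.204) = 1.2136.

1.2136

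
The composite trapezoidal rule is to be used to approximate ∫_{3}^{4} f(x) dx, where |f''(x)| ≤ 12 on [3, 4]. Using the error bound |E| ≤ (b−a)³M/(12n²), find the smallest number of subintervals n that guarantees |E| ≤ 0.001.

Need 12/(12n²) ≤ 0.001.
n² ≥ 12/(12·0.001) = 1000 ⇒ n ≥ 31.6228, so the smallest n is 32.

32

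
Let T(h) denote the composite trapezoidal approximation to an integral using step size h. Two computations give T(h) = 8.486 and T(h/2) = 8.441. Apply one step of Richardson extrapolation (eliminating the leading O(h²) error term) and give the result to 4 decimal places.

R = (4·T(h/2) − T(h)) / 3 = (4·8.441 − 8.486)/3 = (25.278)/3 = 8.4260.

8.4260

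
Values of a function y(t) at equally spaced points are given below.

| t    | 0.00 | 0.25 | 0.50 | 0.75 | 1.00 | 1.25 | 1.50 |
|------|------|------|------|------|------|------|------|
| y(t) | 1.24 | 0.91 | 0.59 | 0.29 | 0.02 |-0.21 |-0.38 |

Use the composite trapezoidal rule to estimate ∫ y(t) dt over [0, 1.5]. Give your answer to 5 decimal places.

0.50750

h = 0.25, n = 6.
(h/2)·[y₀ + 2y₁ + 2y₂ + 2y₃ + 2y₄ + 2y₅ + y₆] = 0.125·(4.06) = 0.50750.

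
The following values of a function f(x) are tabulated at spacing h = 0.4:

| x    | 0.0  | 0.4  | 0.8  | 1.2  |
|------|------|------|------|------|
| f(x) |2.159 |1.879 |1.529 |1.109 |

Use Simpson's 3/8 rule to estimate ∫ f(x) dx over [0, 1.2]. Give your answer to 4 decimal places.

2.0238

h = 0.4, n = 3.
(3h/8)·[y₀ + 3y₁ + 3y₂ + y₃] = 0.15·(13.492) = 2.0238.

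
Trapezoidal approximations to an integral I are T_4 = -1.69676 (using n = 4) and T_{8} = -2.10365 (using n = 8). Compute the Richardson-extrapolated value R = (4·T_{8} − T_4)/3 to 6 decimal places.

R = (4·T_{8} − T_4) / 3 = (4·(-2.10365) − (-1.69676))/3 = (-6.71784)/3 = -2.239280.

-2.239280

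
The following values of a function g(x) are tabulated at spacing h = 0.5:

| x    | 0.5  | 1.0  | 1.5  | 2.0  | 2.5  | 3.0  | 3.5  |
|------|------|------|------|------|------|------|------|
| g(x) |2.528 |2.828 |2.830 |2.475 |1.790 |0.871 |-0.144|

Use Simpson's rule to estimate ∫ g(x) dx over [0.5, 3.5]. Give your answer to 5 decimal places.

h = 0.5, n = 6.
(h/3)·[y₀ + 4y₁ + 2y₂ + 4y₃ + 2y₄ + 4y₅ + y₆] = 0.166667·(36.320) = 6.05333.

6.05333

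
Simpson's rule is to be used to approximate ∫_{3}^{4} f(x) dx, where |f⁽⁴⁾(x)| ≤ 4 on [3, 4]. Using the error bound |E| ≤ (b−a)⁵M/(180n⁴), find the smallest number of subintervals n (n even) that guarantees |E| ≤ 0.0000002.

Need 4/(180n⁴) ≤ 0.0000002.
n⁴ ≥ 4/(180·0.0000002) = 111111 ⇒ n ≥ 18.2574, so the smallest even n is 20. (n must be even for Simpson's rule.)

20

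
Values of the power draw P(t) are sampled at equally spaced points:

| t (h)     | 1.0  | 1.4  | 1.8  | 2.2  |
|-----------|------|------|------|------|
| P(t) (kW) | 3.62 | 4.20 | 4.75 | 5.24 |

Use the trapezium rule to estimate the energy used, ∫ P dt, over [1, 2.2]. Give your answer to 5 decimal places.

5.35200

h = 0.4, n = 3.
(h/2)·[y₀ + 2y₁ + 2y₂ + y₃] = 0.2·(26.76) = 5.35200.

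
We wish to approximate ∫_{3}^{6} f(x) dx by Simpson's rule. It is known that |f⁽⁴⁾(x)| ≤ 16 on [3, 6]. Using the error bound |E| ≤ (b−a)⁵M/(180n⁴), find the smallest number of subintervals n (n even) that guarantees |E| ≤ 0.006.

8

Need 3888/(180n⁴) ≤ 0.006.
n⁴ ≥ 3888/(180·0.006) = 3600 ⇒ n ≥ 7.7460, so the smallest even n is 8. (n must be even for Simpson's rule.)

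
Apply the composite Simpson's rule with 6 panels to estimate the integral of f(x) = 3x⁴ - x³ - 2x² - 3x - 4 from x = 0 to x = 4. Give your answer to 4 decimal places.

h = (4 − 0)/6 = 0.666667.
Nodes x₀,…,x₆ = 0, 0.666667, 1.333333, 2, 2.666667, 3.333333, 4.
f(x) = 3x⁴ - x³ - 2x² - 3x - 4: f₀=-4, f₁=-6.592593, f₂=-4.444444, f₃=22, f₄=106.518519, f₅=297.111111, f₆=656.
(h/3)·[f₀ + 4f₁ + 2f₂ + 4f₃ + 2f₄ + 4f₅ + f₆] = 0.222222·(2106.222222) = 468.0494.

468.0494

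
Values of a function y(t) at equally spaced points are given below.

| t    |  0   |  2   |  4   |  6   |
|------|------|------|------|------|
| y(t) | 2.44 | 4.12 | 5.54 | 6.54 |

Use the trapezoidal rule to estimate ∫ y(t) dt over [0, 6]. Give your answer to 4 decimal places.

28.3000

h = 2, n = 3.
(h/2)·[y₀ + 2y₁ + 2y₂ + y₃] = 1·(28.30) = 28.3000.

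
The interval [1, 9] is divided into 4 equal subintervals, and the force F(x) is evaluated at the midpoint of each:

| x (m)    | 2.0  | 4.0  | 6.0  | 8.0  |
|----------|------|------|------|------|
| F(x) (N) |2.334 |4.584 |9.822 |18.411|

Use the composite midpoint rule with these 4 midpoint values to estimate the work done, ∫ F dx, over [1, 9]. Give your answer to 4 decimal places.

h = 2, n = 4.
h·[y(m₁) + y(m₂) + y(m₃) + y(m₄)] = 2·(35.151) = 70.3020.

70.3020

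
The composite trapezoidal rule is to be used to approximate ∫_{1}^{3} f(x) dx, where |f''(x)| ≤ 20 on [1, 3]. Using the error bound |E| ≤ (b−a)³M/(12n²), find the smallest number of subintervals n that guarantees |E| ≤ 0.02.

26

Need 160/(12n²) ≤ 0.02.
n² ≥ 160/(12·0.02) = 666.667 ⇒ n ≥ 25.8199, so the smallest n is 26.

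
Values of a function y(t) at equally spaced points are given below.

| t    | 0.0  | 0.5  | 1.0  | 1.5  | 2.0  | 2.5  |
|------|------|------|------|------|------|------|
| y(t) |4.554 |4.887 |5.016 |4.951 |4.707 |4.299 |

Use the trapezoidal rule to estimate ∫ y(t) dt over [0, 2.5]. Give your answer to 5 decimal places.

h = 0.5, n = 5.
(h/2)·[y₀ + 2y₁ + 2y₂ + 2y₃ + 2y₄ + y₅] = 0.25·(47.975) = 11.99375.

11.99375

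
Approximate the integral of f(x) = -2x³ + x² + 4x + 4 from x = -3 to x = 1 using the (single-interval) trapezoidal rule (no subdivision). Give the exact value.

T = (b−a)/2 · [f(-3) + f(1)] = 2·[55 + 7] = 124.

124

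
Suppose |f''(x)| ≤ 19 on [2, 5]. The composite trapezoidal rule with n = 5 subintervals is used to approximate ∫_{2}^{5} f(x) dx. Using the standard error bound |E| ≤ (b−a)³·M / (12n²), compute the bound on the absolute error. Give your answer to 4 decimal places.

1.7100

|E| ≤ (3)³·19 / (12·5²) = 513/300 = 1.7100.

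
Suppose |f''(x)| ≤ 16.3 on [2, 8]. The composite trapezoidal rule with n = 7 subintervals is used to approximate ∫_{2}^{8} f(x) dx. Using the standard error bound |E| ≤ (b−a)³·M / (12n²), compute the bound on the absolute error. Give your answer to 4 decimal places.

|E| ≤ (6)³·16.3 / (12·7²) = 3520.8/588 = 5.9878.

5.9878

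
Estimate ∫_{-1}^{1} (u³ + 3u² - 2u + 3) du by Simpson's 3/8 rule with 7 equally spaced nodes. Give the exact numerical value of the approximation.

h = (1 − (-1))/6 = 0.333333.
Nodes u₀,…,u₆ = -1, -0.666667, -0.333333, 0, 0.333333, 0.666667, 1.
f(u) = u³ + 3u² - 2u + 3: f₀=7, f₁=5.370370, f₂=3.962963, f₃=3, f₄=2.703704, f₅=3.296296, f₆=5.
(3h/8)·[f₀ + 3f₁ + 3f₂ + 2f₃ + 3f₄ + 3f₅ + f₆] = 0.125·(64) = 8.

8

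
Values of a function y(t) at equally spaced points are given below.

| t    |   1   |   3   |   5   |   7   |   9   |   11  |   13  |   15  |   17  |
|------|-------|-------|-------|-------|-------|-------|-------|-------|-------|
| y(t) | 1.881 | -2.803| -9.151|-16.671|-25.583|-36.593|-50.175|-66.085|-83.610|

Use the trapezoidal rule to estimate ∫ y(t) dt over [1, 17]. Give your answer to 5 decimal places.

-495.85100

h = 2, n = 8.
(h/2)·[y₀ + 2y₁ + 2y₂ + 2y₃ + 2y₄ + 2y₅ + 2y₆ + 2y₇ + y₈] = 1·(-495.851) = -495.85100.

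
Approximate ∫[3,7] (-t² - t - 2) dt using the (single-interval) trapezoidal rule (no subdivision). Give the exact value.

T = (b−a)/2 · [f(3) + f(7)] = 2·[(-14) + (-58)] = -144.

-144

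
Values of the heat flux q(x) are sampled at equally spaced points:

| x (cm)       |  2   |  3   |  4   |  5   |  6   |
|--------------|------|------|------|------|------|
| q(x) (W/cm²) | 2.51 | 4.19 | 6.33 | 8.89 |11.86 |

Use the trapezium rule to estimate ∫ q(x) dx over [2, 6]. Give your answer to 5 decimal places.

h = 1, n = 4.
(h/2)·[y₀ + 2y₁ + 2y₂ + 2y₃ + y₄] = 0.5·(53.19) = 26.59500.

26.59500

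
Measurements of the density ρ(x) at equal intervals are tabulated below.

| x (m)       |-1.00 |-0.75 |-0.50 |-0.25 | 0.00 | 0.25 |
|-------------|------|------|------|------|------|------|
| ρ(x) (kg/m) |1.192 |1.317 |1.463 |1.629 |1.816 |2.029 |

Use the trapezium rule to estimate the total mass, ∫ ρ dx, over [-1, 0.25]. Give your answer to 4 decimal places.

1.9589

h = 0.25, n = 5.
(h/2)·[y₀ + 2y₁ + 2y₂ + 2y₃ + 2y₄ + y₅] = 0.125·(15.671) = 1.9589.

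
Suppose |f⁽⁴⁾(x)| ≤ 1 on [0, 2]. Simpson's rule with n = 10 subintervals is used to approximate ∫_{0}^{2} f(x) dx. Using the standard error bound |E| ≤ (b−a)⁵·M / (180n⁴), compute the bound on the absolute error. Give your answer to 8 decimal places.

0.00001778

|E| ≤ (2)⁵·1 / (180·10⁴) = 32/1800000 = 0.00001778.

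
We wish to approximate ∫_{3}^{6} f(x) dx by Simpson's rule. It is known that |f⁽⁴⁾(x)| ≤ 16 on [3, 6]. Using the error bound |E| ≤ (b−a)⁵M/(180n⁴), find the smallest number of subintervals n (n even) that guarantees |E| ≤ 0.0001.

Need 3888/(180n⁴) ≤ 0.0001.
n⁴ ≥ 3888/(180·0.0001) = 216000 ⇒ n ≥ 21.5582, so the smallest even n is 22. (n must be even for Simpson's rule.)

22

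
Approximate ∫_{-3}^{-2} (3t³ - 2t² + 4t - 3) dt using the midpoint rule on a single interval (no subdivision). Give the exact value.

-72.375

M = (b−a)·f(-2.5) = 1·(-72.375) = -72.375.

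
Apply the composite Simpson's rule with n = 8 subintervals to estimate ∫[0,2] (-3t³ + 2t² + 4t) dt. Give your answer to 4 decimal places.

1.3333

h = (2 − 0)/8 = 0.25.
Nodes t₀,…,t₈ = 0, 0.25, 0.5, 0.75, 1, 1.25, 1.5, 1.75, 2.
f(t) = -3t³ + 2t² + 4t: f₀=0, f₁=1.078125, f₂=2.125, f₃=2.859375, f₄=3, f₅=2.265625, f₆=0.375, f₇=-2.953125, f₈=-8.
(h/3)·[f₀ + 4f₁ + 2f₂ + 4f₃ + 2f₄ + 4f₅ + 2f₆ + 4f₇ + f₈] = 0.083333·(16) = 1.3333.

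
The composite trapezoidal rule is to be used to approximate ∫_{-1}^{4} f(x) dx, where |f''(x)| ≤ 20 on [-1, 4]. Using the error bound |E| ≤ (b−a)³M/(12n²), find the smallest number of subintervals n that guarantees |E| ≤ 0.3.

27

Need 2500/(12n²) ≤ 0.3.
n² ≥ 2500/(12·0.3) = 694.444 ⇒ n ≥ 26.3523, so the smallest n is 27.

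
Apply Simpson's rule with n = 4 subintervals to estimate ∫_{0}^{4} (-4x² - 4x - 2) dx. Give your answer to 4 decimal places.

h = (4 − 0)/4 = 1.
Nodes x₀,…,x₄ = 0, 1, 2, 3, 4.
f(x) = -4x² - 4x - 2: f₀=-2, f₁=-10, f₂=-26, f₃=-50, f₄=-82.
(h/3)·[f₀ + 4f₁ + 2f₂ + 4f₃ + f₄] = 0.333333·(-376) = -125.3333.

-125.3333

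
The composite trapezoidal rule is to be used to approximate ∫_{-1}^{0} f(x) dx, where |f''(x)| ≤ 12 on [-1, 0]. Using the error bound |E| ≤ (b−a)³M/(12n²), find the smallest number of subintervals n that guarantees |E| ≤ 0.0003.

Need 12/(12n²) ≤ 0.0003.
n² ≥ 12/(12·0.0003) = 3333.33 ⇒ n ≥ 57.7350, so the smallest n is 58.

58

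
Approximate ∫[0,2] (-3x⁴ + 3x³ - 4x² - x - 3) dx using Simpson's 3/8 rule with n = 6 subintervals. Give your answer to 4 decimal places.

h = (2 − 0)/6 = 0.333333.
Nodes x₀,…,x₆ = 0, 0.333333, 0.666667, 1, 1.333333, 1.666667, 2.
f(x) = -3x⁴ + 3x³ - 4x² - x - 3: f₀=-3, f₁=-3.703704, f₂=-5.148148, f₃=-8, f₄=-13.814815, f₅=-25.037037, f₆=-45.
(3h/8)·[f₀ + 3f₁ + 3f₂ + 2f₃ + 3f₄ + 3f₅ + f₆] = 0.125·(-207.111111) = -25.8889.

-25.8889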